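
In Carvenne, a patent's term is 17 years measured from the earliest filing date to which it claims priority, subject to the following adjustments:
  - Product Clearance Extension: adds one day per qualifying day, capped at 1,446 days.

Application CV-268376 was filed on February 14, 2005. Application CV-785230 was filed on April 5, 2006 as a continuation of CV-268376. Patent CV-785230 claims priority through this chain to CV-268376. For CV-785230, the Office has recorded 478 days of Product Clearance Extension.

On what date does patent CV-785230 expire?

Earliest priority filing: 14 February 2005.
Base term: 14 February 2005 + 17 years → 14 February 2022.
Product Clearance Extension: 478 days (within the 1446-day cap) → +478 days → 7 June 2023.

2023-06-07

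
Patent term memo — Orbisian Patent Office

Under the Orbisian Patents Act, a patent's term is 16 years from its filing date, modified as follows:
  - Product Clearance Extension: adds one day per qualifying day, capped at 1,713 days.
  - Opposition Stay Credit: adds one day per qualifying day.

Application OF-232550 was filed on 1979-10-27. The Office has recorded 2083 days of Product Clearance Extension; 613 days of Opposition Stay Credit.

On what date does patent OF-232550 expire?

Base term: filing date + 16 years → 27 October 1995.
Product Clearance Extension: 2083 days claimed exceeds the 1713-day cap, so +1713 days → 5 July 2000.
Opposition Stay Credit: +613 days → 10 March 2002.

2002-03-10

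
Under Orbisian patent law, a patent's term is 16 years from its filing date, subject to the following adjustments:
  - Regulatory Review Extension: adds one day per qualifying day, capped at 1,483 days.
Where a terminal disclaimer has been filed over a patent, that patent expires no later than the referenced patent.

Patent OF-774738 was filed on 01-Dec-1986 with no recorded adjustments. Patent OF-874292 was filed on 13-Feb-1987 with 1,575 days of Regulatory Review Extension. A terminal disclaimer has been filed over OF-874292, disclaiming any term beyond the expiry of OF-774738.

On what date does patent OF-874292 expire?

December 1, 2002

Natural term of OF-874292:
  Base: filing + 16 years → 13 February 2003.
  Regulatory Review Extension: 1575 days claimed exceeds the 1483-day cap, so +1483 days → 7 March 2007.
Expiry of referenced patent OF-774738:
  Base: filing + 16 years → 1 December 2002.
Terminal disclaimer: OF-874292 expires on the earlier of 7 March 2007 and 1 December 2002.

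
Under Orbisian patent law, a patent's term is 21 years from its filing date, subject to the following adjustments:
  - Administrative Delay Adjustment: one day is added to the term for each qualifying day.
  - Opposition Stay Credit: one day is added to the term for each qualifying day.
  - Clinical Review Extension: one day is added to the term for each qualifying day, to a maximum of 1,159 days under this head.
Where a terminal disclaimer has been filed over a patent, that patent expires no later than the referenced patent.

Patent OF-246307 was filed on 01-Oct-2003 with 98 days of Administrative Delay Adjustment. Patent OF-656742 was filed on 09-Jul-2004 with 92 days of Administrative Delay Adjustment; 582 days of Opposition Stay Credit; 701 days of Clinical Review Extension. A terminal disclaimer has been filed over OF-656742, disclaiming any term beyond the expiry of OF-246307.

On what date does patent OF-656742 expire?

Natural term of OF-656742:
  Base: filing + 21 years → 9 July 2025.
  Administrative Delay Adjustment: +92 days → 9 October 2025.
  Opposition Stay Credit: +582 days → 14 May 2027.
  Clinical Review Extension: 701 days (within the 1159-day cap) → +701 days → 14 April 2029.
Expiry of referenced patent OF-246307:
  Base: filing + 21 years → 1 October 2024.
  Administrative Delay Adjustment: +98 days → 7 January 2025.
Terminal disclaimer: OF-656742 expires on the earlier of 14 April 2029 and 7 January 2025.

January 7, 2025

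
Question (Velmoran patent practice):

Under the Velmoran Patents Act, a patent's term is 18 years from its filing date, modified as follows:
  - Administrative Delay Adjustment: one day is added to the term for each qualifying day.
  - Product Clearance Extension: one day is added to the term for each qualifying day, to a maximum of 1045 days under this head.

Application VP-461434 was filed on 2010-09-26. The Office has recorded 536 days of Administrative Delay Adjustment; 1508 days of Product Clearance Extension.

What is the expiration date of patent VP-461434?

Base term: filing date + 18 years → 26 September 2028.
Administrative Delay Adjustment: +536 days → 16 March 2030.
Product Clearance Extension: 1508 days claimed exceeds the 1045-day cap, so +1045 days → 24 January 2033.

January 24, 2033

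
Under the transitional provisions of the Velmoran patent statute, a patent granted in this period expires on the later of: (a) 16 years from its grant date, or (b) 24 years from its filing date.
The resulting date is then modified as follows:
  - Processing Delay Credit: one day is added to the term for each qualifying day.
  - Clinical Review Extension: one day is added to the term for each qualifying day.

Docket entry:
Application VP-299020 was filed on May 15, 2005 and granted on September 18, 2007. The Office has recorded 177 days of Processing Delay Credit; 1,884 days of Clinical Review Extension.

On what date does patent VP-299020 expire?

(a) grant + 16 years → 18 September 2023.
(b) filing + 24 years → 15 May 2029.
Later of the two: 15 May 2029.
Processing Delay Credit: +177 days → 8 November 2029.
Clinical Review Extension: +1884 days → 5 January 2035.

January 5, 2035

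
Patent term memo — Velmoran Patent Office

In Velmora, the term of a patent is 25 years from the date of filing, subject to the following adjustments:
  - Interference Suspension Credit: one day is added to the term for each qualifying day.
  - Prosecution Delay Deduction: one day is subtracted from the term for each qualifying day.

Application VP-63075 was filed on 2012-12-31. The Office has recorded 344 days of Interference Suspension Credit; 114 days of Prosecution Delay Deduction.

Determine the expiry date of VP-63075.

Base term: filing date + 25 years → 31 December 2037.
Interference Suspension Credit: +344 days → 10 December 2038.
Prosecution Delay Deduction: −114 days → 18 August 2038.

August 18, 2038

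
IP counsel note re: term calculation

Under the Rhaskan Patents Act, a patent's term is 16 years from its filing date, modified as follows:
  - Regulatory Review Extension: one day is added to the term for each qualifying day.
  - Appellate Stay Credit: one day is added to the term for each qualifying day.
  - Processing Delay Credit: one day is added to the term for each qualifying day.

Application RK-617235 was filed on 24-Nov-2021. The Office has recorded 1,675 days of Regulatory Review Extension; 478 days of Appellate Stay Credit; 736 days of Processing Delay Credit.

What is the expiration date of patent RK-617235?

2045-10-22

Base term: filing date + 16 years → 24 November 2037.
Regulatory Review Extension: +1675 days → 26 June 2042.
Appellate Stay Credit: +478 days → 17 October 2043.
Processing Delay Credit: +736 days → 22 October 2045.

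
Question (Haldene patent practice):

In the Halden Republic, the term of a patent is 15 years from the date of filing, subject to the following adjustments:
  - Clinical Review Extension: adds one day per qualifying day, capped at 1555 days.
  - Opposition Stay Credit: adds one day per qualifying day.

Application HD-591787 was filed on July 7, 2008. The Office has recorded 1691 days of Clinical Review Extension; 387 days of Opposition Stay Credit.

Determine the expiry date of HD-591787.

Base term: filing date + 15 years → 7 July 2023.
Clinical Review Extension: 1691 days claimed exceeds the 1555-day cap, so +1555 days → 9 October 2027.
Opposition Stay Credit: +387 days → 30 October 2028.

2028-10-30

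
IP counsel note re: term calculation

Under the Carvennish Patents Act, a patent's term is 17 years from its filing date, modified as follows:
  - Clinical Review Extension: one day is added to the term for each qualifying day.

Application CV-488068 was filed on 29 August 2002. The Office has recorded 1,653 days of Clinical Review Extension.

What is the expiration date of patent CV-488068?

Base term: filing date + 17 years → 29 August 2019.
Clinical Review Extension: +1653 days → 8 March 2024.

March 8, 2024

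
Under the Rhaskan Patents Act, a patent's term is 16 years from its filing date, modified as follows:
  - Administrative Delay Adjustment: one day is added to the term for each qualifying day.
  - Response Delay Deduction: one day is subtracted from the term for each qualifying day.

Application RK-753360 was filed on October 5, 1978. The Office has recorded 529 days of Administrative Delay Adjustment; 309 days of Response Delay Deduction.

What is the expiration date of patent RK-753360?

Base term: filing date + 16 years → 5 October 1994.
Administrative Delay Adjustment: +529 days → 17 March 1996.
Response Delay Deduction: −309 days → 13 May 1995.

1995-05-13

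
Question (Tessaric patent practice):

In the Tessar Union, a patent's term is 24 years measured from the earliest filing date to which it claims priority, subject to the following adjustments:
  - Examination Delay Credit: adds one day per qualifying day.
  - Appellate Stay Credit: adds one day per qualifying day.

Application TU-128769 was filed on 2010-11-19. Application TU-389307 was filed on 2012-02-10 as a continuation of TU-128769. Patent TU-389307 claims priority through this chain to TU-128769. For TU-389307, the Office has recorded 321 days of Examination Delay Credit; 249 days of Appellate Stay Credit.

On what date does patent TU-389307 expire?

Earliest priority filing: 19 November 2010.
Base term: 19 November 2010 + 24 years → 19 November 2034.
Examination Delay Credit: +321 days → 6 October 2035.
Appellate Stay Credit: +249 days → 11 June 2036.

2036-06-11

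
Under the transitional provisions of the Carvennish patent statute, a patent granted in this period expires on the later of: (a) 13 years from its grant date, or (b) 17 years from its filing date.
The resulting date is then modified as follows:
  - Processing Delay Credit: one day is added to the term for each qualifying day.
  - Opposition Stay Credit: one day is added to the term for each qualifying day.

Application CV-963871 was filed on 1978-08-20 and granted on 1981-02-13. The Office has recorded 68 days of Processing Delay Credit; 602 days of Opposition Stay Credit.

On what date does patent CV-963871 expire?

1997-06-20

(a) grant + 13 years → 13 February 1994.
(b) filing + 17 years → 20 August 1995.
Later of the two: 20 August 1995.
Processing Delay Credit: +68 days → 27 October 1995.
Opposition Stay Credit: +602 days → 20 June 1997.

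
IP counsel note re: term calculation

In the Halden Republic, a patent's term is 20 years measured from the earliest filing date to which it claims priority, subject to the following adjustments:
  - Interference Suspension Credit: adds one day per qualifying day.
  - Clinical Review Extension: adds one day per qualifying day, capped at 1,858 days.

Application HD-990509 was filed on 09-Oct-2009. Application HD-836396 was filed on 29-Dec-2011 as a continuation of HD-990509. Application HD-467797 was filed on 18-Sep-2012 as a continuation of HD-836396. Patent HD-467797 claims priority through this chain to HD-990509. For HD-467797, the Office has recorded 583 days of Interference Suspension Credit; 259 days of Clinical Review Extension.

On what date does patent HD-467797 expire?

2032-01-29

Earliest priority filing: 9 October 2009.
Base term: 9 October 2009 + 20 years → 9 October 2029.
Interference Suspension Credit: +583 days → 15 May 2031.
Clinical Review Extension: 259 days (within the 1858-day cap) → +259 days → 29 January 2032.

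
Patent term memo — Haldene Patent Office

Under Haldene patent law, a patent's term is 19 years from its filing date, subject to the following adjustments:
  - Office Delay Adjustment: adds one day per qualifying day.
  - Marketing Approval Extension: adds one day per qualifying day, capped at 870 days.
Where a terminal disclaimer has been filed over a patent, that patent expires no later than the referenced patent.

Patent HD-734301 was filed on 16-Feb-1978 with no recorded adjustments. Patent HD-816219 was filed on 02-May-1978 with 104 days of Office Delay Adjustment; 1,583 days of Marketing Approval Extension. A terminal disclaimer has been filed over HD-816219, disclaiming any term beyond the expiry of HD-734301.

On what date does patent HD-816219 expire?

Natural term of HD-816219:
  Base: filing + 19 years → 2 May 1997.
  Office Delay Adjustment: +104 days → 14 August 1997.
  Marketing Approval Extension: 1583 days claimed exceeds the 870-day cap, so +870 days → 1 January 2000.
Expiry of referenced patent HD-734301:
  Base: filing + 19 years → 16 February 1997.
Terminal disclaimer: HD-816219 expires on the earlier of 1 January 2000 and 16 February 1997.

1997-02-16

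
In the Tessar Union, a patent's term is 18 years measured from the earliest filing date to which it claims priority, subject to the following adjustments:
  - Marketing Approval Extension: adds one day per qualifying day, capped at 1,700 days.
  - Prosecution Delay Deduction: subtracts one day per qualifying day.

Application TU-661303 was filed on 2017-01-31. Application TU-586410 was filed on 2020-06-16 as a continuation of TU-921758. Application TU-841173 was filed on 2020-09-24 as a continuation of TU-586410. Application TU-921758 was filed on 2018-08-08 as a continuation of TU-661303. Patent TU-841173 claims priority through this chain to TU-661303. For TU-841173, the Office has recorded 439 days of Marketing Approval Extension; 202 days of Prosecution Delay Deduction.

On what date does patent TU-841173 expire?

September 25, 2035

Earliest priority filing: 31 January 2017.
Base term: 31 January 2017 + 18 years → 31 January 2035.
Marketing Approval Extension: 439 days (within the 1700-day cap) → +439 days → 14 April 2036.
Prosecution Delay Deduction: −202 days → 25 September 2035.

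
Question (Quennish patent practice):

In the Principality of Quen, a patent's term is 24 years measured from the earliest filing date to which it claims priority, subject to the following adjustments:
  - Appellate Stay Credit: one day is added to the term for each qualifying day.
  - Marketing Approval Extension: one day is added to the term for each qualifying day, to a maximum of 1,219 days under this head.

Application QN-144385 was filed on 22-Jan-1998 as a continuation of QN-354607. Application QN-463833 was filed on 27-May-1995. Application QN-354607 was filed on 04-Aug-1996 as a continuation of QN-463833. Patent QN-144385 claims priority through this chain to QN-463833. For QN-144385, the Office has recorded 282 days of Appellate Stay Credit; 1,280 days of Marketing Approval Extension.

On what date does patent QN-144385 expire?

Earliest priority filing: 27 May 1995.
Base term: 27 May 1995 + 24 years → 27 May 2019.
Appellate Stay Credit: +282 days → 4 March 2020.
Marketing Approval Extension: 1280 days claimed exceeds the 1219-day cap, so +1219 days → 6 July 2023.

2023-07-06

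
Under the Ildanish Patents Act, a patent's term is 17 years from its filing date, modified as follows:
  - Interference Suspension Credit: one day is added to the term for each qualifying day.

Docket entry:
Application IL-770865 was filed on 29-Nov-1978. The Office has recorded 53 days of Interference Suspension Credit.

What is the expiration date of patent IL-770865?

1996-01-21

Base term: filing date + 17 years → 29 November 1995.
Interference Suspension Credit: +53 days → 21 January 1996.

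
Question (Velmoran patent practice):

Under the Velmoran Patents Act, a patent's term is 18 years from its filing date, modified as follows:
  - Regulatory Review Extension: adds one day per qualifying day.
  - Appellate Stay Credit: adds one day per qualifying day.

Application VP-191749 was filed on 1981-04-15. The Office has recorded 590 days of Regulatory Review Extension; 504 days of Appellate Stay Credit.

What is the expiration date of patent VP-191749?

April 13, 2002

Base term: filing date + 18 years → 15 April 1999.
Regulatory Review Extension: +590 days → 25 November 2000.
Appellate Stay Credit: +504 days → 13 April 2002.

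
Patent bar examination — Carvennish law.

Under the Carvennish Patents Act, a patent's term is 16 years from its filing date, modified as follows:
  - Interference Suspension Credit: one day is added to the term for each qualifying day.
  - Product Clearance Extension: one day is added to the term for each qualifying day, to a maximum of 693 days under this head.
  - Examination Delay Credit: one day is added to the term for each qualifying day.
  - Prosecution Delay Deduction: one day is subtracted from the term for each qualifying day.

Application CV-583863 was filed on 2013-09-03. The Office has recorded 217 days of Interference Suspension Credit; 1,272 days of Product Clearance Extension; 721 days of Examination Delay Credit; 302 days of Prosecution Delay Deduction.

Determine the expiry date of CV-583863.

2033-04-24

Base term: filing date + 16 years → 3 September 2029.
Interference Suspension Credit: +217 days → 8 April 2030.
Product Clearance Extension: 1272 days claimed exceeds the 693-day cap, so +693 days → 1 March 2032.
Examination Delay Credit: +721 days → 20 February 2034.
Prosecution Delay Deduction: −302 days → 24 April 2033.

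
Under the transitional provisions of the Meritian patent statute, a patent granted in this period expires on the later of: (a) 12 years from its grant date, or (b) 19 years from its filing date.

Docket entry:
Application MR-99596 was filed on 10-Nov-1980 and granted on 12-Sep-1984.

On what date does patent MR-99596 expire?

November 10, 1999

(a) grant + 12 years → 12 September 1996.
(b) filing + 19 years → 10 November 1999.
Later of the two: 10 November 1999.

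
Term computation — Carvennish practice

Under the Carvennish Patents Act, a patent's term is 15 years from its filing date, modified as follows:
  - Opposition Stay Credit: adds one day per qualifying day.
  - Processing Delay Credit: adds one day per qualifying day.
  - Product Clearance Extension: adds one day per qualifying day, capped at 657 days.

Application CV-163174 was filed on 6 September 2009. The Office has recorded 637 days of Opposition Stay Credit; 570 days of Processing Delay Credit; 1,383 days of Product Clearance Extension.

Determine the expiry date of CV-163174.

2029-10-14

Base term: filing date + 15 years → 6 September 2024.
Opposition Stay Credit: +637 days → 5 June 2026.
Processing Delay Credit: +570 days → 27 December 2027.
Product Clearance Extension: 1383 days claimed exceeds the 657-day cap, so +657 days → 14 October 2029.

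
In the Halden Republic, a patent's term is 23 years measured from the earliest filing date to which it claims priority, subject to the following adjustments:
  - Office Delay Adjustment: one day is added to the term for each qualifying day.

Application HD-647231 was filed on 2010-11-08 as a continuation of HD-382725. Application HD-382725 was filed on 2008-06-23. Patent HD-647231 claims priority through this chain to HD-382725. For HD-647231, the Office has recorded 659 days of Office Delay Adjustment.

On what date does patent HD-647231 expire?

April 12, 2033

Earliest priority filing: 23 June 2008.
Base term: 23 June 2008 + 23 years → 23 June 2031.
Office Delay Adjustment: +659 days → 12 April 2033.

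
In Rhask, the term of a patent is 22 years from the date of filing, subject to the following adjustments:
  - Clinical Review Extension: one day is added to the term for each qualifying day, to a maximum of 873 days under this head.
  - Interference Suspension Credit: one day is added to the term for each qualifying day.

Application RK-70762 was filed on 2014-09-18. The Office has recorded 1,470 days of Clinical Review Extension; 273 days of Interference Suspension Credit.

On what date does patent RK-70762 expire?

Base term: filing date + 22 years → 18 September 2036.
Clinical Review Extension: 1470 days claimed exceeds the 873-day cap, so +873 days → 8 February 2039.
Interference Suspension Credit: +273 days → 8 November 2039.

November 8, 2039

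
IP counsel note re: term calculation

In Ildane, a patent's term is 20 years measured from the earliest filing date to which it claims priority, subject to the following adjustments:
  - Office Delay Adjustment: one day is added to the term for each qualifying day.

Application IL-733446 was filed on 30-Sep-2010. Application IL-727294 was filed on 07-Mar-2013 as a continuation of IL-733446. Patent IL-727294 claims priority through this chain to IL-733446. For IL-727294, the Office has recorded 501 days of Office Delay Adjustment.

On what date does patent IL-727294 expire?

2032-02-13

Earliest priority filing: 30 September 2010.
Base term: 30 September 2010 + 20 years → 30 September 2030.
Office Delay Adjustment: +501 days → 13 February 2032.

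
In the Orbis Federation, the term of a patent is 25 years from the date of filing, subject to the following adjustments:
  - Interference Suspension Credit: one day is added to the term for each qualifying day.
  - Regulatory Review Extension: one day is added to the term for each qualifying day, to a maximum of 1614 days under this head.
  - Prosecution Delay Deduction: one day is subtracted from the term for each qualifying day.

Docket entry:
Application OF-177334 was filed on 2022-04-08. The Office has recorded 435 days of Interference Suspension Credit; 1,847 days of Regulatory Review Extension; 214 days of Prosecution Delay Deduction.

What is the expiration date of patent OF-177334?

2052-04-16

Base term: filing date + 25 years → 8 April 2047.
Interference Suspension Credit: +435 days → 16 June 2048.
Regulatory Review Extension: 1847 days claimed exceeds the 1614-day cap, so +1614 days → 16 November 2052.
Prosecution Delay Deduction: −214 days → 16 April 2052.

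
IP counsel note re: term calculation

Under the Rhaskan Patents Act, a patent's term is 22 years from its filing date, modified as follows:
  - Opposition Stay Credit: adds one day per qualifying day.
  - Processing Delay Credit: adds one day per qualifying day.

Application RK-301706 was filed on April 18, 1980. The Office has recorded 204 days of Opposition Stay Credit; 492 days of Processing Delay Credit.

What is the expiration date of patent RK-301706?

2004-03-14

Base term: filing date + 22 years → 18 April 2002.
Opposition Stay Credit: +204 days → 8 November 2002.
Processing Delay Credit: +492 days → 14 March 2004.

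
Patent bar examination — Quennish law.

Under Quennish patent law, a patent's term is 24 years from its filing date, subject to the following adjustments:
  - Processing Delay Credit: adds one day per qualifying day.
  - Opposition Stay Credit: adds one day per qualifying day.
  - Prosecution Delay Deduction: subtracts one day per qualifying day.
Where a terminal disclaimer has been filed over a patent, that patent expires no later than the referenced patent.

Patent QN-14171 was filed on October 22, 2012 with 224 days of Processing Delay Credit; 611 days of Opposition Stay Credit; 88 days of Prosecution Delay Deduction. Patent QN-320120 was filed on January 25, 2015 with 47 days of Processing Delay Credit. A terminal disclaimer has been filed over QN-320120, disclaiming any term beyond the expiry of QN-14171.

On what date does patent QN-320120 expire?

Natural term of QN-320120:
  Base: filing + 24 years → 25 January 2039.
  Processing Delay Credit: +47 days → 13 March 2039.
Expiry of referenced patent QN-14171:
  Base: filing + 24 years → 22 October 2036.
  Processing Delay Credit: +224 days → 3 June 2037.
  Opposition Stay Credit: +611 days → 4 February 2039.
  Prosecution Delay Deduction: −88 days → 8 November 2038.
Terminal disclaimer: QN-320120 expires on the earlier of 13 March 2039 and 8 November 2038.

2038-11-08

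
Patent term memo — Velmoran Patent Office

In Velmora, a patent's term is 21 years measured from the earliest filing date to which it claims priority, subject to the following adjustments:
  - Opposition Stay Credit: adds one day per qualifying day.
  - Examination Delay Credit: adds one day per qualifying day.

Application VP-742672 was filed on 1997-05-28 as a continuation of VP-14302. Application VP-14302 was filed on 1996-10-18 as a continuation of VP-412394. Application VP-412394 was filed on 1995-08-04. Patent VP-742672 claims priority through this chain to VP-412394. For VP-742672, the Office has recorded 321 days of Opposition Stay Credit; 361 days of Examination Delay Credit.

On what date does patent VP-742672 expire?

Earliest priority filing: 4 August 1995.
Base term: 4 August 1995 + 21 years → 4 August 2016.
Opposition Stay Credit: +321 days → 21 June 2017.
Examination Delay Credit: +361 days → 17 June 2018.

June 17, 2018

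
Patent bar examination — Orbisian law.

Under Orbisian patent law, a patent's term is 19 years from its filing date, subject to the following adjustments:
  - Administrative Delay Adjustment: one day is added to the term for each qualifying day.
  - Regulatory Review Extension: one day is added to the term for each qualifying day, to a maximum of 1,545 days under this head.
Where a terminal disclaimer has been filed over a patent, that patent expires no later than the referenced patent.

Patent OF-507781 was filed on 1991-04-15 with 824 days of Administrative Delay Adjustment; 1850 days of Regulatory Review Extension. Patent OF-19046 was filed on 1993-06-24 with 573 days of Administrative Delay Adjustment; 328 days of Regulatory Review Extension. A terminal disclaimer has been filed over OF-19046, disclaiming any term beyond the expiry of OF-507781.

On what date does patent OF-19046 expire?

Natural term of OF-19046:
  Base: filing + 19 years → 24 June 2012.
  Administrative Delay Adjustment: +573 days → 18 January 2014.
  Regulatory Review Extension: 328 days (within the 1545-day cap) → +328 days → 12 December 2014.
Expiry of referenced patent OF-507781:
  Base: filing + 19 years → 15 April 2010.
  Administrative Delay Adjustment: +824 days → 17 July 2012.
  Regulatory Review Extension: 1850 days claimed exceeds the 1545-day cap, so +1545 days → 9 October 2016.
Terminal disclaimer: OF-19046 expires on the earlier of 12 December 2014 and 9 October 2016.

2014-12-12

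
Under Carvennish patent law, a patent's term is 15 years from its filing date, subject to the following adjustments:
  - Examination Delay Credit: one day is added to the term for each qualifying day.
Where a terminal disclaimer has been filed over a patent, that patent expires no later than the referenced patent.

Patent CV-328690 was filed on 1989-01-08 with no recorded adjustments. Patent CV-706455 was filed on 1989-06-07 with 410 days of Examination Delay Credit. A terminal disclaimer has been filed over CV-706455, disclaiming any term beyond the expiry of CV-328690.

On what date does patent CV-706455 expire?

January 8, 2004

Natural term of CV-706455:
  Base: filing + 15 years → 7 June 2004.
  Examination Delay Credit: +410 days → 22 July 2005.
Expiry of referenced patent CV-328690:
  Base: filing + 15 years → 8 January 2004.
Terminal disclaimer: CV-706455 expires on the earlier of 22 July 2005 and 8 January 2004.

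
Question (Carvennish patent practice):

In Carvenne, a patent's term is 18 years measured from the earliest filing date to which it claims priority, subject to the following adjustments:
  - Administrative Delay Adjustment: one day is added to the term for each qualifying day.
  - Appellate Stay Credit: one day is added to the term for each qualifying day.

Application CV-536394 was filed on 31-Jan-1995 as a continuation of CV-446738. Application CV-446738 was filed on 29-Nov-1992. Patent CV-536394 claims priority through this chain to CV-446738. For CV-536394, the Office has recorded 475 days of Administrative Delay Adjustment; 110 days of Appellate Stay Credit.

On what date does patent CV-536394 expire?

Earliest priority filing: 29 November 1992.
Base term: 29 November 1992 + 18 years → 29 November 2010.
Administrative Delay Adjustment: +475 days → 18 March 2012.
Appellate Stay Credit: +110 days → 6 July 2012.

2012-07-06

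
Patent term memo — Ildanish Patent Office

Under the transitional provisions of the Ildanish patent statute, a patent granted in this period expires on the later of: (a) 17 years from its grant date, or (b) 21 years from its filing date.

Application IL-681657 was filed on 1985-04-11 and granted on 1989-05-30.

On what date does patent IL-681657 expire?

May 30, 2006

(a) grant + 17 years → 30 May 2006.
(b) filing + 21 years → 11 April 2006.
Later of the two: 30 May 2006.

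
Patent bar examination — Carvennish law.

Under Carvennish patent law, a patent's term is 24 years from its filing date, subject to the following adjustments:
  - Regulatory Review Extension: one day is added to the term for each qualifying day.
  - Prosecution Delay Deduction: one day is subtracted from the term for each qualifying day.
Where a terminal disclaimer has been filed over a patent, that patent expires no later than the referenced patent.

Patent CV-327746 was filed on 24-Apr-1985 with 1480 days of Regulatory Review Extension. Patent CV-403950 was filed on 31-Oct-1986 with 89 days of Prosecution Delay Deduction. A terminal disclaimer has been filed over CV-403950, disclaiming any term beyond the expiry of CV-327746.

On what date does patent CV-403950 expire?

August 3, 2010

Natural term of CV-403950:
  Base: filing + 24 years → 31 October 2010.
  Prosecution Delay Deduction: −89 days → 3 August 2010.
Expiry of referenced patent CV-327746:
  Base: filing + 24 years → 24 April 2009.
  Regulatory Review Extension: +1480 days → 13 May 2013.
Terminal disclaimer: CV-403950 expires on the earlier of 3 August 2010 and 13 May 2013.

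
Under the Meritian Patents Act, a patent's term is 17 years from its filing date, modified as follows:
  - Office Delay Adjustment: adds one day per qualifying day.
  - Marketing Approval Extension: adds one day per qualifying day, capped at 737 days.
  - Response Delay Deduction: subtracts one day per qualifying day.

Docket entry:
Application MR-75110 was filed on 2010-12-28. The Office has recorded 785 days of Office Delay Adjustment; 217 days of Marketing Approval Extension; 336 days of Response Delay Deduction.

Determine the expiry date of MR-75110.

October 24, 2029

Base term: filing date + 17 years → 28 December 2027.
Office Delay Adjustment: +785 days → 20 February 2030.
Marketing Approval Extension: 217 days (within the 737-day cap) → +217 days → 25 September 2030.
Response Delay Deduction: −336 days → 24 October 2029.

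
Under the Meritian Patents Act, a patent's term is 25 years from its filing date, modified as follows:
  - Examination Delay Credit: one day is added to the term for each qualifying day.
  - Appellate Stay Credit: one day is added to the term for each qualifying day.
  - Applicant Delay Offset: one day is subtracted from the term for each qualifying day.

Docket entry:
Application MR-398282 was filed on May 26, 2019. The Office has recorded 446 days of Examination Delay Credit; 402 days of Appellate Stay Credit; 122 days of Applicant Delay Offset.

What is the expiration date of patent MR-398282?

2046-05-22

Base term: filing date + 25 years → 26 May 2044.
Examination Delay Credit: +446 days → 15 August 2045.
Appellate Stay Credit: +402 days → 21 September 2046.
Applicant Delay Offset: −122 days → 22 May 2046.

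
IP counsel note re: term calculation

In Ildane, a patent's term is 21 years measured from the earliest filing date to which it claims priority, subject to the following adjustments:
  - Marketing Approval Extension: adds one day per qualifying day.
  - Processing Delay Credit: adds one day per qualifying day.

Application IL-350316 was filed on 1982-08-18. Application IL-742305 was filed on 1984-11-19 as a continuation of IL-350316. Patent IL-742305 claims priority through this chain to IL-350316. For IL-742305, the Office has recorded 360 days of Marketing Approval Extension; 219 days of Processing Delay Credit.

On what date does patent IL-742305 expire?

March 19, 2005

Earliest priority filing: 18 August 1982.
Base term: 18 August 1982 + 21 years → 18 August 2003.
Marketing Approval Extension: +360 days → 12 August 2004.
Processing Delay Credit: +219 days → 19 March 2005.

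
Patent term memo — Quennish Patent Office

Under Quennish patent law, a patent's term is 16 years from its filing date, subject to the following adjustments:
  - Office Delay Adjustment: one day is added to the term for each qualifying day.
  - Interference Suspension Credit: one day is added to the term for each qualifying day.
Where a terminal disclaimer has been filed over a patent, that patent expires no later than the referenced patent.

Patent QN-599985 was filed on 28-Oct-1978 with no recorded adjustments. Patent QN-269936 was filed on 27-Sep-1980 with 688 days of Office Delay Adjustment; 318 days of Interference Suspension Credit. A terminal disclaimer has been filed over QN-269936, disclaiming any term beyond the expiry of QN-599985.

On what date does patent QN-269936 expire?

Natural term of QN-269936:
  Base: filing + 16 years → 27 September 1996.
  Office Delay Adjustment: +688 days → 16 August 1998.
  Interference Suspension Credit: +318 days → 30 June 1999.
Expiry of referenced patent QN-599985:
  Base: filing + 16 years → 28 October 1994.
Terminal disclaimer: QN-269936 expires on the earlier of 30 June 1999 and 28 October 1994.

1994-10-28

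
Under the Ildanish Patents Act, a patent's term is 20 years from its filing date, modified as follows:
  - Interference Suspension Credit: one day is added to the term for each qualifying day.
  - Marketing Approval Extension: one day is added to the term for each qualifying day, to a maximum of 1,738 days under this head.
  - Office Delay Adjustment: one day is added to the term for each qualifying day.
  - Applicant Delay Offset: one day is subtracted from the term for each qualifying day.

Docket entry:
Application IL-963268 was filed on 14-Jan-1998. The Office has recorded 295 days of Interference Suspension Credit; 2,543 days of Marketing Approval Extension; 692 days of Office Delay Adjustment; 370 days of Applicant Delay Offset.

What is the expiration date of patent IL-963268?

2024-06-26

Base term: filing date + 20 years → 14 January 2018.
Interference Suspension Credit: +295 days → 5 November 2018.
Marketing Approval Extension: 2543 days claimed exceeds the 1738-day cap, so +1738 days → 9 August 2023.
Office Delay Adjustment: +692 days → 1 July 2025.
Applicant Delay Offset: −370 days → 26 June 2024.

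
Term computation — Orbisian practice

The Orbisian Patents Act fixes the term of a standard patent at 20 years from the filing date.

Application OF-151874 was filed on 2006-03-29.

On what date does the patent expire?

2026-03-29

Filing date + 20 years → 29 March 2026.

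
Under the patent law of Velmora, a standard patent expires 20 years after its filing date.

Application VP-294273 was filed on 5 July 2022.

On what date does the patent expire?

Filing date + 20 years → 5 July 2042.

2042-07-05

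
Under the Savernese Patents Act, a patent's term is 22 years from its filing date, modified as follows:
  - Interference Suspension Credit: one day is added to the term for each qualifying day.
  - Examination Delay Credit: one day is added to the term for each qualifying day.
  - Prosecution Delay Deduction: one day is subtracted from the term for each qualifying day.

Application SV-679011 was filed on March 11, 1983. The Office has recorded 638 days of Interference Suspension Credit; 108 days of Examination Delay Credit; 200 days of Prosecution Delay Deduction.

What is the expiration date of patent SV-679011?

Base term: filing date + 22 years → 11 March 2005.
Interference Suspension Credit: +638 days → 9 December 2006.
Examination Delay Credit: +108 days → 27 March 2007.
Prosecution Delay Deduction: −200 days → 8 September 2006.

September 8, 2006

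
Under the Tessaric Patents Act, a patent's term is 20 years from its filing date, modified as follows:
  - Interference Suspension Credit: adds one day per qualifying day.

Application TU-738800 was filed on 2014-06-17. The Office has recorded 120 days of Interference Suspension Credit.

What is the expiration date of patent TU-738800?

2034-10-15

Base term: filing date + 20 years → 17 June 2034.
Interference Suspension Credit: +120 days → 15 October 2034.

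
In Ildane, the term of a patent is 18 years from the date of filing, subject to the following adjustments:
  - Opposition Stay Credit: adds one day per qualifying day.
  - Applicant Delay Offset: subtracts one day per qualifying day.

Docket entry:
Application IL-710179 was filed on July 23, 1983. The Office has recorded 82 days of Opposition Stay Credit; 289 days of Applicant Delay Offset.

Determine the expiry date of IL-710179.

December 28, 2000

Base term: filing date + 18 years → 23 July 2001.
Opposition Stay Credit: +82 days → 13 October 2001.
Applicant Delay Offset: −289 days → 28 December 2000.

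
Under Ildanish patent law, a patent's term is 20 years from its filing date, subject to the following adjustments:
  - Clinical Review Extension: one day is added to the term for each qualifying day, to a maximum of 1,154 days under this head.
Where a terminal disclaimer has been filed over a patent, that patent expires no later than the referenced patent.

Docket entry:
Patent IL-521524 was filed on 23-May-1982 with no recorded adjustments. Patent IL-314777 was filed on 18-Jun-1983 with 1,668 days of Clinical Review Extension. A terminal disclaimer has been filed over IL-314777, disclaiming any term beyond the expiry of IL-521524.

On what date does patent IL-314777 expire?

May 23, 2002

Natural term of IL-314777:
  Base: filing + 20 years → 18 June 2003.
  Clinical Review Extension: 1668 days claimed exceeds the 1154-day cap, so +1154 days → 15 August 2006.
Expiry of referenced patent IL-521524:
  Base: filing + 20 years → 23 May 2002.
Terminal disclaimer: IL-314777 expires on the earlier of 15 August 2006 and 23 May 2002.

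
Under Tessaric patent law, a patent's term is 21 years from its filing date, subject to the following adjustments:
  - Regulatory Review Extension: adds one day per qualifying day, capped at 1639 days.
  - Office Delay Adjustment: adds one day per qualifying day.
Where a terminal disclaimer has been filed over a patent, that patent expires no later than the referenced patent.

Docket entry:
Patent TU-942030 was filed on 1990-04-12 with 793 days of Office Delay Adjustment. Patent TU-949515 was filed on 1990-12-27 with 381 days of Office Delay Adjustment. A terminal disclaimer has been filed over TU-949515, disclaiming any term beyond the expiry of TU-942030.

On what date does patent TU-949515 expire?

2013-01-11

Natural term of TU-949515:
  Base: filing + 21 years → 27 December 2011.
  Office Delay Adjustment: +381 days → 11 January 2013.
Expiry of referenced patent TU-942030:
  Base: filing + 21 years → 12 April 2011.
  Office Delay Adjustment: +793 days → 13 June 2013.
Terminal disclaimer: TU-949515 expires on the earlier of 11 January 2013 and 13 June 2013.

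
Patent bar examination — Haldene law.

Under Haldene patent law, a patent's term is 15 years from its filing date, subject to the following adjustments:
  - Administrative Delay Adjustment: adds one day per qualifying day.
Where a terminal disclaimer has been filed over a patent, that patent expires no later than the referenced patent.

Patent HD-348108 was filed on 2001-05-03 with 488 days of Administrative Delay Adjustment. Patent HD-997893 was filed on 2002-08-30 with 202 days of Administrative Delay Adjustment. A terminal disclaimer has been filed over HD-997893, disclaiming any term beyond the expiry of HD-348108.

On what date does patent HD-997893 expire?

Natural term of HD-997893:
  Base: filing + 15 years → 30 August 2017.
  Administrative Delay Adjustment: +202 days → 20 March 2018.
Expiry of referenced patent HD-348108:
  Base: filing + 15 years → 3 May 2016.
  Administrative Delay Adjustment: +488 days → 3 September 2017.
Terminal disclaimer: HD-997893 expires on the earlier of 20 March 2018 and 3 September 2017.

2017-09-03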